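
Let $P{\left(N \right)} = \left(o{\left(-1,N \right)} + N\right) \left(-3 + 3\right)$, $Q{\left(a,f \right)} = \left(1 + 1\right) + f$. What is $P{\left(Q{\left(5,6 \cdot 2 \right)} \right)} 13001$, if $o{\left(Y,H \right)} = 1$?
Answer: $0$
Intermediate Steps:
$Q{\left(a,f \right)} = 2 + f$
$P{\left(N \right)} = 0$ ($P{\left(N \right)} = \left(1 + N\right) \left(-3 + 3\right) = \left(1 + N\right) 0 = 0$)
$P{\left(Q{\left(5,6 \cdot 2 \right)} \right)} 13001 = 0 \cdot 13001 = 0$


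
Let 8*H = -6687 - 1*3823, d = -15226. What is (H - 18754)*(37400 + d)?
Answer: -889964577/2 ≈ -4.4498e+8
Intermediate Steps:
H = -5255/4 (H = (-6687 - 1*3823)/8 = (-6687 - 3823)/8 = (⅛)*(-10510) = -5255/4 ≈ -1313.8)
(H - 18754)*(37400 + d) = (-5255/4 - 18754)*(37400 - 15226) = -80271/4*22174 = -889964577/2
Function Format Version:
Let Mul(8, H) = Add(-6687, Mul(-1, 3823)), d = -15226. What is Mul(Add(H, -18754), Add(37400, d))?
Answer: Rational(-889964577, 2) ≈ -4.4498e+8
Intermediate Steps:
H = Rational(-5255, 4) (H = Mul(Rational(1, 8), Add(-6687, Mul(-1, 3823))) = Mul(Rational(1, 8), Add(-6687, -3823)) = Mul(Rational(1, 8), -10510) = Rational(-5255, 4) ≈ -1313.8)
Mul(Add(H, -18754), Add(37400, d)) = Mul(Add(Rational(-5255, 4), -18754), Add(37400, -15226)) = Mul(Rational(-80271, 4), 22174) = Rational(-889964577, 2)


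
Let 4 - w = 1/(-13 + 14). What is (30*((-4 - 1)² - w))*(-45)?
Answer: -29700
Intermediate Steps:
w = 3 (w = 4 - 1/(-13 + 14) = 4 - 1/1 = 4 - 1*1 = 4 - 1 = 3)
(30*((-4 - 1)² - w))*(-45) = (30*((-4 - 1)² - 1*3))*(-45) = (30*((-5)² - 3))*(-45) = (30*(25 - 3))*(-45) = (30*22)*(-45) = 660*(-45) = -29700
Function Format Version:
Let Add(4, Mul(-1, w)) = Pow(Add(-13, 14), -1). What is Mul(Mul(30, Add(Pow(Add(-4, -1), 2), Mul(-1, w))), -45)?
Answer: -29700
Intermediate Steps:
w = 3 (w = Add(4, Mul(-1, Pow(Add(-13, 14), -1))) = Add(4, Mul(-1, Pow(1, -1))) = Add(4, Mul(-1, 1)) = Add(4, -1) = 3)
Mul(Mul(30, Add(Pow(Add(-4, -1), 2), Mul(-1, w))), -45) = Mul(Mul(30, Add(Pow(Add(-4, -1), 2), Mul(-1, 3))), -45) = Mul(Mul(30, Add(Pow(-5, 2), -3)), -45) = Mul(Mul(30, Add(25, -3)), -45) = Mul(Mul(30, 22), -45) = Mul(660, -45) = -29700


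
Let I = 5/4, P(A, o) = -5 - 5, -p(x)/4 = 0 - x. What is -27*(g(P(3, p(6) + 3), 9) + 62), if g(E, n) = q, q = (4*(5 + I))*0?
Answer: -1674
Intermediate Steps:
p(x) = 4*x (p(x) = -4*(0 - x) = -(-4)*x = 4*x)
P(A, o) = -10
I = 5/4 (I = 5*(¼) = 5/4 ≈ 1.2500)
q = 0 (q = (4*(5 + 5/4))*0 = (4*(25/4))*0 = 25*0 = 0)
g(E, n) = 0
-27*(g(P(3, p(6) + 3), 9) + 62) = -27*(0 + 62) = -27*62 = -1674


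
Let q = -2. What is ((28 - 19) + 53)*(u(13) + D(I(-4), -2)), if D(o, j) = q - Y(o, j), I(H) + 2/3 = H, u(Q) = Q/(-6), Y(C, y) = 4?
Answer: -1519/3 ≈ -506.33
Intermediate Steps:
u(Q) = -Q/6 (u(Q) = Q*(-⅙) = -Q/6)
I(H) = -⅔ + H
D(o, j) = -6 (D(o, j) = -2 - 1*4 = -2 - 4 = -6)
((28 - 19) + 53)*(u(13) + D(I(-4), -2)) = ((28 - 19) + 53)*(-⅙*13 - 6) = (9 + 53)*(-13/6 - 6) = 62*(-49/6) = -1519/3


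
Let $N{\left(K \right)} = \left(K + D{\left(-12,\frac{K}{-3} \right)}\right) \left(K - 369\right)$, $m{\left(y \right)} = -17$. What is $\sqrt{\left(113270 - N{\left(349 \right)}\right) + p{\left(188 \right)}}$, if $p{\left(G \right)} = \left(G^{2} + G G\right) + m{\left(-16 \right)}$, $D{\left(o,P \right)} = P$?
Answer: $\frac{\sqrt{1697349}}{3} \approx 434.27$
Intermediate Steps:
$N{\left(K \right)} = \frac{2 K \left(-369 + K\right)}{3}$ ($N{\left(K \right)} = \left(K + \frac{K}{-3}\right) \left(K - 369\right) = \left(K + K \left(- \frac{1}{3}\right)\right) \left(-369 + K\right) = \left(K - \frac{K}{3}\right) \left(-369 + K\right) = \frac{2 K}{3} \left(-369 + K\right) = \frac{2 K \left(-369 + K\right)}{3}$)
$p{\left(G \right)} = -17 + 2 G^{2}$ ($p{\left(G \right)} = \left(G^{2} + G G\right) - 17 = \left(G^{2} + G^{2}\right) - 17 = 2 G^{2} - 17 = -17 + 2 G^{2}$)
$\sqrt{\left(113270 - N{\left(349 \right)}\right) + p{\left(188 \right)}} = \sqrt{\left(113270 - \frac{2}{3} \cdot 349 \left(-369 + 349\right)\right) - \left(17 - 2 \cdot 188^{2}\right)} = \sqrt{\left(113270 - \frac{2}{3} \cdot 349 \left(-20\right)\right) + \left(-17 + 2 \cdot 35344\right)} = \sqrt{\left(113270 - - \frac{13960}{3}\right) + \left(-17 + 70688\right)} = \sqrt{\left(113270 + \frac{13960}{3}\right) + 70671} = \sqrt{\frac{353770}{3} + 70671} = \sqrt{\frac{565783}{3}} = \frac{\sqrt{1697349}}{3}$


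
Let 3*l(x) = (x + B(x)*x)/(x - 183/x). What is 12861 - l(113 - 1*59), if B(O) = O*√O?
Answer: 11716047/911 - 52488*√6/911 ≈ 12720.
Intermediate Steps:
B(O) = O^(3/2)
l(x) = (x + x^(5/2))/(3*(x - 183/x)) (l(x) = ((x + x^(3/2)*x)/(x - 183/x))/3 = ((x + x^(5/2))/(x - 183/x))/3 = (x + x^(5/2))/(3*(x - 183/x)))
12861 - l(113 - 1*59) = 12861 - ((113 - 1*59)² + (113 - 1*59)^(7/2))/(3*(-183 + (113 - 1*59)²)) = 12861 - ((113 - 59)² + (113 - 59)^(7/2))/(3*(-183 + (113 - 59)²)) = 12861 - (54² + 54^(7/2))/(3*(-183 + 54²)) = 12861 - (2916 + 472392*√6)/(3*(-183 + 2916)) = 12861 - (2916 + 472392*√6)/(3*2733) = 12861 - (324/911 + 52488*√6/911) = 12861 + (-324/911 - 52488*√6/911) = 11716047/911 - 52488*√6/911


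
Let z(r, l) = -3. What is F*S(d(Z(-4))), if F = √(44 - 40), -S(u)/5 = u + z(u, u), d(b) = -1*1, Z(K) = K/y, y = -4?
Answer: 40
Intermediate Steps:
Z(K) = -K/4 (Z(K) = K/(-4) = K*(-¼) = -K/4)
d(b) = -1
S(u) = 15 - 5*u (S(u) = -5*(u - 3) = -5*(-3 + u) = 15 - 5*u)
F = 2 (F = √4 = 2)
F*S(d(Z(-4))) = 2*(15 - 5*(-1)) = 2*(15 + 5) = 2*20 = 40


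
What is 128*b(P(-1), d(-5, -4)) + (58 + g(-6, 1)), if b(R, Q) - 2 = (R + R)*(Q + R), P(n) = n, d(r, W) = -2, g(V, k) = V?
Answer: 1076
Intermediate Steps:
b(R, Q) = 2 + 2*R*(Q + R) (b(R, Q) = 2 + (R + R)*(Q + R) = 2 + (2*R)*(Q + R) = 2 + 2*R*(Q + R))
128*b(P(-1), d(-5, -4)) + (58 + g(-6, 1)) = 128*(2 + 2*(-1)**2 + 2*(-2)*(-1)) + (58 - 6) = 128*(2 + 2*1 + 4) + 52 = 128*(2 + 2 + 4) + 52 = 128*8 + 52 = 1024 + 52 = 1076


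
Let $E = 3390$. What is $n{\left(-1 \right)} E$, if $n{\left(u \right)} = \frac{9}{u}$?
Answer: $-30510$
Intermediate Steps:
$n{\left(-1 \right)} E = \frac{9}{-1} \cdot 3390 = 9 \left(-1\right) 3390 = \left(-9\right) 3390 = -30510$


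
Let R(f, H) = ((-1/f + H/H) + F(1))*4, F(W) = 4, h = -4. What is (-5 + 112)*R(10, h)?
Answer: 10486/5 ≈ 2097.2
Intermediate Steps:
R(f, H) = 20 - 4/f (R(f, H) = ((-1/f + H/H) + 4)*4 = ((-1/f + 1) + 4)*4 = ((1 - 1/f) + 4)*4 = (5 - 1/f)*4 = 20 - 4/f)
(-5 + 112)*R(10, h) = (-5 + 112)*(20 - 4/10) = 107*(20 - 4*⅒) = 107*(20 - ⅖) = 107*(98/5) = 10486/5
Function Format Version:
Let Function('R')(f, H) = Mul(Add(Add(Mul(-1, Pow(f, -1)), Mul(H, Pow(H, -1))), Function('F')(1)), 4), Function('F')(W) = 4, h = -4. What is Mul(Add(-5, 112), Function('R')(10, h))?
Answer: Rational(10486, 5) ≈ 2097.2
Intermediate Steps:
Function('R')(f, H) = Add(20, Mul(-4, Pow(f, -1))) (Function('R')(f, H) = Mul(Add(Add(Mul(-1, Pow(f, -1)), Mul(H, Pow(H, -1))), 4), 4) = Mul(Add(Add(Mul(-1, Pow(f, -1)), 1), 4), 4) = Mul(Add(Add(1, Mul(-1, Pow(f, -1))), 4), 4) = Mul(Add(5, Mul(-1, Pow(f, -1))), 4) = Add(20, Mul(-4, Pow(f, -1))))
Mul(Add(-5, 112), Function('R')(10, h)) = Mul(Add(-5, 112), Add(20, Mul(-4, Pow(10, -1)))) = Mul(107, Add(20, Mul(-4, Rational(1, 10)))) = Mul(107, Add(20, Rational(-2, 5))) = Mul(107, Rational(98, 5)) = Rational(10486, 5)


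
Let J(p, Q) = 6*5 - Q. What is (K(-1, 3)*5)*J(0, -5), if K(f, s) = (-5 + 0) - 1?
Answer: -1050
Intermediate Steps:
K(f, s) = -6 (K(f, s) = -5 - 1 = -6)
J(p, Q) = 30 - Q
(K(-1, 3)*5)*J(0, -5) = (-6*5)*(30 - 1*(-5)) = -30*(30 + 5) = -30*35 = -1050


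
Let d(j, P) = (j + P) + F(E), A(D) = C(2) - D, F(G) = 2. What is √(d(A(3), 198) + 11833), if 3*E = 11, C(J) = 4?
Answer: √12034 ≈ 109.70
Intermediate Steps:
E = 11/3 (E = (⅓)*11 = 11/3 ≈ 3.6667)
A(D) = 4 - D
d(j, P) = 2 + P + j (d(j, P) = (j + P) + 2 = (P + j) + 2 = 2 + P + j)
√(d(A(3), 198) + 11833) = √((2 + 198 + (4 - 1*3)) + 11833) = √((2 + 198 + (4 - 3)) + 11833) = √((2 + 198 + 1) + 11833) = √(201 + 11833) = √12034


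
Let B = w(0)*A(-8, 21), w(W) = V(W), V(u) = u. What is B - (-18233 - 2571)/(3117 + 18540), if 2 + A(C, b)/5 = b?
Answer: 20804/21657 ≈ 0.96061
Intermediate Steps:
A(C, b) = -10 + 5*b
w(W) = W
B = 0 (B = 0*(-10 + 5*21) = 0*(-10 + 105) = 0*95 = 0)
B - (-18233 - 2571)/(3117 + 18540) = 0 - (-18233 - 2571)/(3117 + 18540) = 0 - (-20804)/21657 = 0 - 1*(-20804/21657) = 0 + 20804/21657 = 20804/21657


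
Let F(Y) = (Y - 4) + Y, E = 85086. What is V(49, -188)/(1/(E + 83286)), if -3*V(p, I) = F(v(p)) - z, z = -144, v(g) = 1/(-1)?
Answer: -7745112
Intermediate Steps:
v(g) = -1
F(Y) = -4 + 2*Y (F(Y) = (-4 + Y) + Y = -4 + 2*Y)
V(p, I) = -46 (V(p, I) = -((-4 + 2*(-1)) - 1*(-144))/3 = -((-4 - 2) + 144)/3 = -(-6 + 144)/3 = -⅓*138 = -46)
V(49, -188)/(1/(E + 83286)) = -46/(1/(85086 + 83286)) = -46/(1/168372) = -46/1/168372 = -46*168372 = -7745112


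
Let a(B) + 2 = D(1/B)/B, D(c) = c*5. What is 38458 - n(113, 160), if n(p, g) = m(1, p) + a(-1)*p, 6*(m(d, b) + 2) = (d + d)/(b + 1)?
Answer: 13037381/342 ≈ 38121.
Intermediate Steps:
D(c) = 5*c
a(B) = -2 + 5/B² (a(B) = -2 + (5/B)/B = -2 + 5/B²)
m(d, b) = -2 + d/(3*(1 + b)) (m(d, b) = -2 + ((d + d)/(b + 1))/6 = -2 + ((2*d)/(1 + b))/6 = -2 + (2*d/(1 + b))/6 = -2 + d/(3*(1 + b)))
n(p, g) = 3*p + (-5 - 6*p)/(3*(1 + p)) (n(p, g) = (-6 + 1 - 6*p)/(3*(1 + p)) + (-2 + 5/(-1)²)*p = (-5 - 6*p)/(3*(1 + p)) + (-2 + 5*1)*p = (-5 - 6*p)/(3*(1 + p)) + (-2 + 5)*p = (-5 - 6*p)/(3*(1 + p)) + 3*p = 3*p + (-5 - 6*p)/(3*(1 + p)))
38458 - n(113, 160) = 38458 - (-5/3 + 113 + 3*113²)/(1 + 113) = 38458 - (-5/3 + 113 + 3*12769)/114 = 38458 - (-5/3 + 113 + 38307)/114 = 38458 - 115255/(114*3) = 38458 - 1*115255/342 = 38458 - 115255/342 = 13037381/342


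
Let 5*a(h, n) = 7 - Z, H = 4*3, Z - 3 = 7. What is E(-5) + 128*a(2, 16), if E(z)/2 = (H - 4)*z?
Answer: -784/5 ≈ -156.80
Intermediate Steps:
Z = 10 (Z = 3 + 7 = 10)
H = 12
a(h, n) = -⅗ (a(h, n) = (7 - 1*10)/5 = (7 - 10)/5 = (⅕)*(-3) = -⅗)
E(z) = 16*z (E(z) = 2*((12 - 4)*z) = 2*(8*z) = 16*z)
E(-5) + 128*a(2, 16) = 16*(-5) + 128*(-⅗) = -80 - 384/5 = -784/5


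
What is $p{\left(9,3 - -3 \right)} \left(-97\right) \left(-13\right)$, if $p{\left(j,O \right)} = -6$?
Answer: $-7566$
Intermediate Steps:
$p{\left(9,3 - -3 \right)} \left(-97\right) \left(-13\right) = \left(-6\right) \left(-97\right) \left(-13\right) = 582 \left(-13\right) = -7566$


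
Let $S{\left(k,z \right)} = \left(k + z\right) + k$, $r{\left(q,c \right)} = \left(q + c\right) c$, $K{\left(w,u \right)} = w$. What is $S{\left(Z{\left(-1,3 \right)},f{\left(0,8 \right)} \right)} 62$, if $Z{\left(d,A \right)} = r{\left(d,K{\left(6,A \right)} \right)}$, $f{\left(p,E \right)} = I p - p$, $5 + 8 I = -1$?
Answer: $3720$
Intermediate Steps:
$I = - \frac{3}{4}$ ($I = - \frac{5}{8} + \frac{1}{8} \left(-1\right) = - \frac{5}{8} - \frac{1}{8} = - \frac{3}{4} \approx -0.75$)
$f{\left(p,E \right)} = - \frac{7 p}{4}$ ($f{\left(p,E \right)} = - \frac{3 p}{4} - p = - \frac{7 p}{4}$)
$r{\left(q,c \right)} = c \left(c + q\right)$ ($r{\left(q,c \right)} = \left(c + q\right) c = c \left(c + q\right)$)
$Z{\left(d,A \right)} = 36 + 6 d$ ($Z{\left(d,A \right)} = 6 \left(6 + d\right) = 36 + 6 d$)
$S{\left(k,z \right)} = z + 2 k$
$S{\left(Z{\left(-1,3 \right)},f{\left(0,8 \right)} \right)} 62 = \left(\left(- \frac{7}{4}\right) 0 + 2 \left(36 + 6 \left(-1\right)\right)\right) 62 = \left(0 + 2 \left(36 - 6\right)\right) 62 = \left(0 + 2 \cdot 30\right) 62 = \left(0 + 60\right) 62 = 60 \cdot 62 = 3720$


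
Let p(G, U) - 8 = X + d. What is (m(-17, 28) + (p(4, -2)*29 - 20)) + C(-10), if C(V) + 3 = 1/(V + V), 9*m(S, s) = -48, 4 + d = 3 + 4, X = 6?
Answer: 27877/60 ≈ 464.62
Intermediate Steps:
d = 3 (d = -4 + (3 + 4) = -4 + 7 = 3)
m(S, s) = -16/3 (m(S, s) = (⅑)*(-48) = -16/3)
p(G, U) = 17 (p(G, U) = 8 + (6 + 3) = 8 + 9 = 17)
C(V) = -3 + 1/(2*V) (C(V) = -3 + 1/(V + V) = -3 + 1/(2*V))
(m(-17, 28) + (p(4, -2)*29 - 20)) + C(-10) = (-16/3 + (17*29 - 20)) + (-3 + (½)/(-10)) = (-16/3 + (493 - 20)) + (-3 + (½)*(-⅒)) = (-16/3 + 473) + (-3 - 1/20) = 1403/3 - 61/20 = 27877/60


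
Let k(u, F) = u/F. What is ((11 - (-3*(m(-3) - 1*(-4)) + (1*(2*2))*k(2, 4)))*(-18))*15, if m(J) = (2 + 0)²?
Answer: -8910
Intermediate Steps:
m(J) = 4 (m(J) = 2² = 4)
((11 - (-3*(m(-3) - 1*(-4)) + (1*(2*2))*k(2, 4)))*(-18))*15 = ((11 - (-3*(4 - 1*(-4)) + (1*(2*2))*(2/4)))*(-18))*15 = ((11 - (-3*(4 + 4) + (1*4)*(2*(¼))))*(-18))*15 = ((11 - (-3*8 + 4*(½)))*(-18))*15 = ((11 - (-24 + 2))*(-18))*15 = ((11 - 1*(-22))*(-18))*15 = ((11 + 22)*(-18))*15 = (33*(-18))*15 = -594*15 = -8910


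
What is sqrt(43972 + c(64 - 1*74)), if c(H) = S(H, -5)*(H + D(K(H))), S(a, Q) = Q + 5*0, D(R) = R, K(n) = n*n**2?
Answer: sqrt(49022) ≈ 221.41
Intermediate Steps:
K(n) = n**3
S(a, Q) = Q (S(a, Q) = Q + 0 = Q)
c(H) = -5*H - 5*H**3 (c(H) = -5*(H + H**3) = -5*H - 5*H**3)
sqrt(43972 + c(64 - 1*74)) = sqrt(43972 + 5*(64 - 1*74)*(-1 - (64 - 1*74)**2)) = sqrt(43972 + 5*(64 - 74)*(-1 - (64 - 74)**2)) = sqrt(43972 + 5*(-10)*(-1 - 1*(-10)**2)) = sqrt(43972 + 5*(-10)*(-1 - 1*100)) = sqrt(43972 + 5*(-10)*(-1 - 100)) = sqrt(43972 + 5*(-10)*(-101)) = sqrt(43972 + 5050) = sqrt(49022)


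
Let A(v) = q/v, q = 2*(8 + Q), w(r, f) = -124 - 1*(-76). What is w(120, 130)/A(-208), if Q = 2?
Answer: 2496/5 ≈ 499.20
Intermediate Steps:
w(r, f) = -48 (w(r, f) = -124 + 76 = -48)
q = 20 (q = 2*(8 + 2) = 2*10 = 20)
A(v) = 20/v
w(120, 130)/A(-208) = -48/(20/(-208)) = -48/(20*(-1/208)) = -48/(-5/52) = -48*(-52/5) = 2496/5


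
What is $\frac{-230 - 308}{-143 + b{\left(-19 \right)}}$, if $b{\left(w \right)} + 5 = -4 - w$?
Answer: $\frac{538}{133} \approx 4.0451$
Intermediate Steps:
$b{\left(w \right)} = -9 - w$ ($b{\left(w \right)} = -5 - \left(4 + w\right) = -9 - w$)
$\frac{-230 - 308}{-143 + b{\left(-19 \right)}} = \frac{-230 - 308}{-143 - -10} = - \frac{538}{-143 + \left(-9 + 19\right)} = - \frac{538}{-143 + 10} = - \frac{538}{-133} = \left(-538\right) \left(- \frac{1}{133}\right) = \frac{538}{133}$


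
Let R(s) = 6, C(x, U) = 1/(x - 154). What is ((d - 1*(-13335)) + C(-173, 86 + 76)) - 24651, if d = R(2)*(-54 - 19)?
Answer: -3843559/327 ≈ -11754.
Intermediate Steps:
C(x, U) = 1/(-154 + x)
d = -438 (d = 6*(-54 - 19) = 6*(-73) = -438)
((d - 1*(-13335)) + C(-173, 86 + 76)) - 24651 = ((-438 - 1*(-13335)) + 1/(-154 - 173)) - 24651 = ((-438 + 13335) + 1/(-327)) - 24651 = (12897 - 1/327) - 24651 = 4217318/327 - 24651 = -3843559/327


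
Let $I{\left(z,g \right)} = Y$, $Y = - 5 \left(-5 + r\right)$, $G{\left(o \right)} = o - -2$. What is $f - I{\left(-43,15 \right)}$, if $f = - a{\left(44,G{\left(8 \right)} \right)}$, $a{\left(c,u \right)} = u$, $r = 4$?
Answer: $-15$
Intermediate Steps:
$G{\left(o \right)} = 2 + o$ ($G{\left(o \right)} = o + 2 = 2 + o$)
$Y = 5$ ($Y = - 5 \left(-5 + 4\right) = \left(-5\right) \left(-1\right) = 5$)
$I{\left(z,g \right)} = 5$
$f = -10$ ($f = - (2 + 8) = \left(-1\right) 10 = -10$)
$f - I{\left(-43,15 \right)} = -10 - 5 = -15$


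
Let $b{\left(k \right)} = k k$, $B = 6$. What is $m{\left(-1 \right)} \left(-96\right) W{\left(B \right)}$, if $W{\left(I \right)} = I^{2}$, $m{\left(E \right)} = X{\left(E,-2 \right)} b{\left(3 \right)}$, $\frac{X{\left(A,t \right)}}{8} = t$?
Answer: $497664$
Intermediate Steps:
$X{\left(A,t \right)} = 8 t$
$b{\left(k \right)} = k^{2}$
$m{\left(E \right)} = -144$ ($m{\left(E \right)} = 8 \left(-2\right) 3^{2} = \left(-16\right) 9 = -144$)
$m{\left(-1 \right)} \left(-96\right) W{\left(B \right)} = \left(-144\right) \left(-96\right) 6^{2} = 13824 \cdot 36 = 497664$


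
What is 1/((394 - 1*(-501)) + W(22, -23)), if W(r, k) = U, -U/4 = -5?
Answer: 1/915 ≈ 0.0010929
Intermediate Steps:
U = 20 (U = -4*(-5) = 20)
W(r, k) = 20
1/((394 - 1*(-501)) + W(22, -23)) = 1/((394 - 1*(-501)) + 20) = 1/((394 + 501) + 20) = 1/(895 + 20) = 1/915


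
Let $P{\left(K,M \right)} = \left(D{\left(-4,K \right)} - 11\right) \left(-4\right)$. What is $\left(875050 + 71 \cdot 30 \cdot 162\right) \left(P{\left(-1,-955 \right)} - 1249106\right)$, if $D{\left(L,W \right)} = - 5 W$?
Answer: $-1524017439020$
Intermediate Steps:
$P{\left(K,M \right)} = 44 + 20 K$ ($P{\left(K,M \right)} = \left(- 5 K - 11\right) \left(-4\right) = \left(-11 - 5 K\right) \left(-4\right) = 44 + 20 K$)
$\left(875050 + 71 \cdot 30 \cdot 162\right) \left(P{\left(-1,-955 \right)} - 1249106\right) = \left(875050 + 71 \cdot 30 \cdot 162\right) \left(\left(44 + 20 \left(-1\right)\right) - 1249106\right) = \left(875050 + 2130 \cdot 162\right) \left(\left(44 - 20\right) - 1249106\right) = \left(875050 + 345060\right) \left(24 - 1249106\right) = 1220110 \left(-1249082\right) = -1524017439020$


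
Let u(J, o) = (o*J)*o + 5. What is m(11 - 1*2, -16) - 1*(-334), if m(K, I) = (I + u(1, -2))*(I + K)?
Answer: 383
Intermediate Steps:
u(J, o) = 5 + J*o² (u(J, o) = (J*o)*o + 5 = J*o² + 5 = 5 + J*o²)
m(K, I) = (9 + I)*(I + K) (m(K, I) = (I + (5 + 1*(-2)²))*(I + K) = (I + (5 + 1*4))*(I + K) = (I + (5 + 4))*(I + K) = (I + 9)*(I + K) = (9 + I)*(I + K))
m(11 - 1*2, -16) - 1*(-334) = ((-16)² + 9*(-16) + 9*(11 - 1*2) - 16*(11 - 1*2)) - 1*(-334) = (256 - 144 + 9*(11 - 2) - 16*(11 - 2)) + 334 = (256 - 144 + 9*9 - 16*9) + 334 = (256 - 144 + 81 - 144) + 334 = 49 + 334 = 383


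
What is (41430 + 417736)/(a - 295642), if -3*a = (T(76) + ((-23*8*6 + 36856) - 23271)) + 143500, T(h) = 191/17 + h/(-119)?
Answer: -81961131/62053597 ≈ -1.3208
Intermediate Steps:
T(h) = 191/17 - h/119 (T(h) = 191*(1/17) + h*(-1/119) = 191/17 - h/119)
a = -18563000/357 (a = -(((191/17 - 1/119*76) + ((-23*8*6 + 36856) - 23271)) + 143500)/3 = -(((191/17 - 76/119) + ((-184*6 + 36856) - 23271)) + 143500)/3 = -((1261/119 + ((-1104 + 36856) - 23271)) + 143500)/3 = -((1261/119 + (35752 - 23271)) + 143500)/3 = -((1261/119 + 12481) + 143500)/3 = -(1486500/119 + 143500)/3 = -1/3*18563000/119 = -18563000/357 ≈ -51997.)
(41430 + 417736)/(a - 295642) = (41430 + 417736)/(-18563000/357 - 295642) = 459166/(-124107194/357) = 459166*(-357/124107194) = -81961131/62053597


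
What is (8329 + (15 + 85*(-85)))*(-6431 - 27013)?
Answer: -37423836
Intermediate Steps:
(8329 + (15 + 85*(-85)))*(-6431 - 27013) = (8329 + (15 - 7225))*(-33444) = (8329 - 7210)*(-33444) = 1119*(-33444) = -37423836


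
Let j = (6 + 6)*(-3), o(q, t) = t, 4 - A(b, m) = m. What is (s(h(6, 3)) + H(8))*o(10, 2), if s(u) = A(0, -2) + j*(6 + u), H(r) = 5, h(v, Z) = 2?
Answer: -554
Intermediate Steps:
A(b, m) = 4 - m
j = -36 (j = 12*(-3) = -36)
s(u) = -210 - 36*u (s(u) = (4 - 1*(-2)) - 36*(6 + u) = (4 + 2) + (-216 - 36*u) = 6 + (-216 - 36*u) = -210 - 36*u)
(s(h(6, 3)) + H(8))*o(10, 2) = ((-210 - 36*2) + 5)*2 = ((-210 - 72) + 5)*2 = (-282 + 5)*2 = -277*2 = -554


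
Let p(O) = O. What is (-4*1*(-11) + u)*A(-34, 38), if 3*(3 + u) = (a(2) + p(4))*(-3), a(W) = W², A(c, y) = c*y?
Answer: -42636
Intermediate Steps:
u = -11 (u = -3 + ((2² + 4)*(-3))/3 = -3 + ((4 + 4)*(-3))/3 = -3 + (8*(-3))/3 = -3 + (⅓)*(-24) = -3 - 8 = -11)
(-4*1*(-11) + u)*A(-34, 38) = (-4*1*(-11) - 11)*(-34*38) = (-4*(-11) - 11)*(-1292) = (44 - 11)*(-1292) = 33*(-1292) = -42636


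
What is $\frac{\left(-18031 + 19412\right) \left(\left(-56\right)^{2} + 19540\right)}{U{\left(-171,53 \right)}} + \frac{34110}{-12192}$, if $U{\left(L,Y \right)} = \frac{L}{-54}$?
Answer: $\frac{381799150737}{38608} \approx 9.8891 \cdot 10^{6}$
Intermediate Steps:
$U{\left(L,Y \right)} = - \frac{L}{54}$ ($U{\left(L,Y \right)} = L \left(- \frac{1}{54}\right) = - \frac{L}{54}$)
$\frac{\left(-18031 + 19412\right) \left(\left(-56\right)^{2} + 19540\right)}{U{\left(-171,53 \right)}} + \frac{34110}{-12192} = \frac{\left(-18031 + 19412\right) \left(\left(-56\right)^{2} + 19540\right)}{\left(- \frac{1}{54}\right) \left(-171\right)} + \frac{34110}{-12192} = \frac{1381 \left(3136 + 19540\right)}{\frac{19}{6}} + 34110 \left(- \frac{1}{12192}\right) = 1381 \cdot 22676 \cdot \frac{6}{19} - \frac{5685}{2032} = 31315556 \cdot \frac{6}{19} - \frac{5685}{2032} = \frac{187893336}{19} - \frac{5685}{2032} = \frac{381799150737}{38608}$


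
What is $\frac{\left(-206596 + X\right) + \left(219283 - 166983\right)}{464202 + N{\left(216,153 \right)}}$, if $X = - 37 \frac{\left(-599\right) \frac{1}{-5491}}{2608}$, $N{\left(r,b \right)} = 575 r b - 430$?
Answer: $- \frac{2209600210451}{278768725284416} \approx -0.0079263$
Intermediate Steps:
$N{\left(r,b \right)} = -430 + 575 b r$ ($N{\left(r,b \right)} = 575 b r - 430 = -430 + 575 b r$)
$X = - \frac{22163}{14320528}$ ($X = - 37 \left(-599\right) \left(- \frac{1}{5491}\right) \frac{1}{2608} = - 37 \cdot \frac{599}{5491} \cdot \frac{1}{2608} = \left(-37\right) \frac{599}{14320528} = - \frac{22163}{14320528} \approx -0.0015476$)
$\frac{\left(-206596 + X\right) + \left(219283 - 166983\right)}{464202 + N{\left(216,153 \right)}} = \frac{\left(-206596 - \frac{22163}{14320528}\right) + \left(219283 - 166983\right)}{464202 - \left(430 - 19002600\right)} = \frac{- \frac{2958563824851}{14320528} + 52300}{464202 + \left(-430 + 19002600\right)} = - \frac{2209600210451}{14320528 \left(464202 + 19002170\right)} = - \frac{2209600210451}{14320528 \cdot 19466372} = \left(- \frac{2209600210451}{14320528}\right) \frac{1}{19466372} = - \frac{2209600210451}{278768725284416}$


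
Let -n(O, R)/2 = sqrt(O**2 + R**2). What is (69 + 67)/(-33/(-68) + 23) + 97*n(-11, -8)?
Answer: 9248/1597 - 194*sqrt(185) ≈ -2632.9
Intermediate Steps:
n(O, R) = -2*sqrt(O**2 + R**2)
(69 + 67)/(-33/(-68) + 23) + 97*n(-11, -8) = (69 + 67)/(-33/(-68) + 23) + 97*(-2*sqrt((-11)**2 + (-8)**2)) = 136/(-33*(-1/68) + 23) + 97*(-2*sqrt(121 + 64)) = 136/(33/68 + 23) + 97*(-2*sqrt(185)) = 136/(1597/68) - 194*sqrt(185) = 136*(68/1597) - 194*sqrt(185) = 9248/1597 - 194*sqrt(185)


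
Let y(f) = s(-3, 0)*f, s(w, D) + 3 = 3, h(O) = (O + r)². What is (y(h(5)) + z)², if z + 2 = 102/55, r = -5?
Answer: 64/3025 ≈ 0.021157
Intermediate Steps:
h(O) = (-5 + O)² (h(O) = (O - 5)² = (-5 + O)²)
s(w, D) = 0 (s(w, D) = -3 + 3 = 0)
y(f) = 0 (y(f) = 0*f = 0)
z = -8/55 (z = -2 + 102/55 = -8/55 ≈ -0.14545)
(y(h(5)) + z)² = (0 - 8/55)² = (-8/55)² = 64/3025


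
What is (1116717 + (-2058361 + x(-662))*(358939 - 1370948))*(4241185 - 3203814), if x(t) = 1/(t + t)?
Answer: 2861068399040195191403/1324 ≈ 2.1609e+18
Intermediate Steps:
x(t) = 1/(2*t)
(1116717 + (-2058361 + x(-662))*(358939 - 1370948))*(4241185 - 3203814) = (1116717 + (-2058361 + (½)/(-662))*(358939 - 1370948))*(4241185 - 3203814) = (1116717 + (-2058361 + (½)*(-1/662))*(-1012009))*1037371 = (1116717 + (-2058361 - 1/1324)*(-1012009))*1037371 = (1116717 - 2725269965/1324*(-1012009))*1037371 = (1116717 + 2757997732009685/1324)*1037371 = (2757999210542993/1324)*1037371 = 2861068399040195191403/1324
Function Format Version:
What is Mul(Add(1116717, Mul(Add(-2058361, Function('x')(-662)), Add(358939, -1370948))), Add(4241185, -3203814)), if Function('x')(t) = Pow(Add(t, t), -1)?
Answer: Rational(2861068399040195191403, 1324) ≈ 2.1609e+18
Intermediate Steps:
Function('x')(t) = Mul(Rational(1, 2), Pow(t, -1)) (Function('x')(t) = Pow(Mul(2, t), -1) = Mul(Rational(1, 2), Pow(t, -1)))
Mul(Add(1116717, Mul(Add(-2058361, Function('x')(-662)), Add(358939, -1370948))), Add(4241185, -3203814)) = Mul(Add(1116717, Mul(Add(-2058361, Mul(Rational(1, 2), Pow(-662, -1))), Add(358939, -1370948))), Add(4241185, -3203814)) = Mul(Add(1116717, Mul(Add(-2058361, Mul(Rational(1, 2), Rational(-1, 662))), -1012009)), 1037371) = Mul(Add(1116717, Mul(Add(-2058361, Rational(-1, 1324)), -1012009)), 1037371) = Mul(Add(1116717, Mul(Rational(-2725269965, 1324), -1012009)), 1037371) = Mul(Add(1116717, Rational(2757997732009685, 1324)), 1037371) = Mul(Rational(2757999210542993, 1324), 1037371) = Rational(2861068399040195191403, 1324)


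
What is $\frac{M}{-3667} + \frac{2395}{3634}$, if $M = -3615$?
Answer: $\frac{21919375}{13325878} \approx 1.6449$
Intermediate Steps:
$\frac{M}{-3667} + \frac{2395}{3634} = - \frac{3615}{-3667} + \frac{2395}{3634} = \left(-3615\right) \left(- \frac{1}{3667}\right) + 2395 \cdot \frac{1}{3634} = \frac{3615}{3667} + \frac{2395}{3634} = \frac{21919375}{13325878}$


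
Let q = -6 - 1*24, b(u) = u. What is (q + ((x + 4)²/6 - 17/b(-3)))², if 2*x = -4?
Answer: 5041/9 ≈ 560.11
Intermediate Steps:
x = -2 (x = (½)*(-4) = -2)
q = -30 (q = -6 - 24 = -30)
(q + ((x + 4)²/6 - 17/b(-3)))² = (-30 + ((-2 + 4)²/6 - 17/(-3)))² = (-30 + (2²*(⅙) - 17*(-⅓)))² = (-30 + (4*(⅙) + 17/3))² = (-30 + (⅔ + 17/3))² = (-30 + 19/3)² = (-71/3)² = 5041/9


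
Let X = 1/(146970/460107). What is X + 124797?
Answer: 2037986133/16330 ≈ 1.2480e+5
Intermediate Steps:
X = 51123/16330 (X = 1/(146970*(1/460107)) = 1/(16330/51123) = 51123/16330 ≈ 3.1306)
X + 124797 = 51123/16330 + 124797 = 2037986133/16330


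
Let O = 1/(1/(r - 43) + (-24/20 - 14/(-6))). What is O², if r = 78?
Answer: 11025/14884 ≈ 0.74073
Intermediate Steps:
O = 105/122 (O = 1/(1/(78 - 43) + (-24/20 - 14/(-6))) = 1/(1/35 + (-24*1/20 - 14*(-⅙))) = 1/(1/35 + (-6/5 + 7/3)) = 1/(1/35 + 17/15) = 1/(122/105) = 105/122 ≈ 0.86066)
O² = (105/122)² = 11025/14884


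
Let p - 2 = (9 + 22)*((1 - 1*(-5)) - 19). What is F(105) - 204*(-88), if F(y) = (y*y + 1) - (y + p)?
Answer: 29274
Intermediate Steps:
p = -401 (p = 2 + (9 + 22)*((1 - 1*(-5)) - 19) = 2 + 31*((1 + 5) - 19) = 2 + 31*(6 - 19) = 2 + 31*(-13) = 2 - 403 = -401)
F(y) = 402 + y² - y (F(y) = (y*y + 1) - (y - 401) = (y² + 1) - (-401 + y) = (1 + y²) + (401 - y) = 402 + y² - y)
F(105) - 204*(-88) = (402 + 105² - 1*105) - 204*(-88) = (402 + 11025 - 105) + 17952 = 11322 + 17952 = 29274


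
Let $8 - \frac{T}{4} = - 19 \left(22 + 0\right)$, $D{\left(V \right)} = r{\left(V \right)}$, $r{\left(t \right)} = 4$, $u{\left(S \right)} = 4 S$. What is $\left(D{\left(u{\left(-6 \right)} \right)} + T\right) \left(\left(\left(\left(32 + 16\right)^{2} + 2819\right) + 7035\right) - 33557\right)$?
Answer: $-36549492$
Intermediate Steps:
$D{\left(V \right)} = 4$
$T = 1704$ ($T = 32 - 4 \left(- 19 \left(22 + 0\right)\right) = 32 - 4 \left(\left(-19\right) 22\right) = 32 - -1672 = 32 + 1672 = 1704$)
$\left(D{\left(u{\left(-6 \right)} \right)} + T\right) \left(\left(\left(\left(32 + 16\right)^{2} + 2819\right) + 7035\right) - 33557\right) = \left(4 + 1704\right) \left(\left(\left(\left(32 + 16\right)^{2} + 2819\right) + 7035\right) - 33557\right) = 1708 \left(\left(\left(48^{2} + 2819\right) + 7035\right) - 33557\right) = 1708 \left(\left(\left(2304 + 2819\right) + 7035\right) - 33557\right) = 1708 \left(\left(5123 + 7035\right) - 33557\right) = 1708 \left(12158 - 33557\right) = 1708 \left(-21399\right) = -36549492$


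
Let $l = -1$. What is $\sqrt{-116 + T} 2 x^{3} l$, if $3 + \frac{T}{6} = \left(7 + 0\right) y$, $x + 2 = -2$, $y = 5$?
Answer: $256 \sqrt{19} \approx 1115.9$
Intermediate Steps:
$x = -4$ ($x = -2 - 2 = -4$)
$T = 192$ ($T = -18 + 6 \left(7 + 0\right) 5 = -18 + 6 \cdot 7 \cdot 5 = -18 + 6 \cdot 35 = -18 + 210 = 192$)
$\sqrt{-116 + T} 2 x^{3} l = \sqrt{-116 + 192} \cdot 2 \left(-4\right)^{3} \left(-1\right) = \sqrt{76} \cdot 2 \left(-64\right) \left(-1\right) = 2 \sqrt{19} \left(\left(-128\right) \left(-1\right)\right) = 2 \sqrt{19} \cdot 128 = 256 \sqrt{19}$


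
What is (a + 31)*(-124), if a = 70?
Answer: -12524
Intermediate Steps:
(a + 31)*(-124) = (70 + 31)*(-124) = 101*(-124) = -12524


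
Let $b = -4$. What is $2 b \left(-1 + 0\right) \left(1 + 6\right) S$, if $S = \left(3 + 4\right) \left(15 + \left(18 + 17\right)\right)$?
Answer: $19600$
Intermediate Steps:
$S = 350$ ($S = 7 \left(15 + 35\right) = 7 \cdot 50 = 350$)
$2 b \left(-1 + 0\right) \left(1 + 6\right) S = 2 \left(-4\right) \left(-1 + 0\right) \left(1 + 6\right) 350 = - 8 \left(\left(-1\right) 7\right) 350 = \left(-8\right) \left(-7\right) 350 = 56 \cdot 350 = 19600$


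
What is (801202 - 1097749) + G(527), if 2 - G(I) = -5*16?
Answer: -296465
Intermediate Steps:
G(I) = 82 (G(I) = 2 - (-5)*16 = 2 - 1*(-80) = 2 + 80 = 82)
(801202 - 1097749) + G(527) = (801202 - 1097749) + 82 = -296547 + 82 = -296465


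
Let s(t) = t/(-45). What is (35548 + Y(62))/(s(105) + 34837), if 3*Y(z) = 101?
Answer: 106745/104504 ≈ 1.0214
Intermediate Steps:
s(t) = -t/45 (s(t) = t*(-1/45) = -t/45)
Y(z) = 101/3 (Y(z) = (⅓)*101 = 101/3)
(35548 + Y(62))/(s(105) + 34837) = (35548 + 101/3)/(-1/45*105 + 34837) = 106745/(3*(-7/3 + 34837)) = 106745/(3*(104504/3)) = (106745/3)*(3/104504) = 106745/104504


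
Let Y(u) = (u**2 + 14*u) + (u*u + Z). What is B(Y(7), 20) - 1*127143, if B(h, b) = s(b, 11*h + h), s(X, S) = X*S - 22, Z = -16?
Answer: -83965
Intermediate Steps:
s(X, S) = -22 + S*X (s(X, S) = S*X - 22 = -22 + S*X)
Y(u) = -16 + 2*u**2 + 14*u (Y(u) = (u**2 + 14*u) + (u*u - 16) = (u**2 + 14*u) + (u**2 - 16) = (u**2 + 14*u) + (-16 + u**2) = -16 + 2*u**2 + 14*u)
B(h, b) = -22 + 12*b*h (B(h, b) = -22 + (11*h + h)*b = -22 + (12*h)*b = -22 + 12*b*h)
B(Y(7), 20) - 1*127143 = (-22 + 12*20*(-16 + 2*7**2 + 14*7)) - 1*127143 = (-22 + 12*20*(-16 + 2*49 + 98)) - 127143 = (-22 + 12*20*(-16 + 98 + 98)) - 127143 = (-22 + 12*20*180) - 127143 = (-22 + 43200) - 127143 = 43178 - 127143 = -83965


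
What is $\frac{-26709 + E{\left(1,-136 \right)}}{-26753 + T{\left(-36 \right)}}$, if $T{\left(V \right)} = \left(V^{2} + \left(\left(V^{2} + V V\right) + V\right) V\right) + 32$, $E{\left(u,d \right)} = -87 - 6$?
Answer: $\frac{2978}{13049} \approx 0.22822$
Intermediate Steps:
$E{\left(u,d \right)} = -93$ ($E{\left(u,d \right)} = -87 - 6 = -93$)
$T{\left(V \right)} = 32 + V^{2} + V \left(V + 2 V^{2}\right)$ ($T{\left(V \right)} = \left(V^{2} + \left(\left(V^{2} + V^{2}\right) + V\right) V\right) + 32 = \left(V^{2} + \left(2 V^{2} + V\right) V\right) + 32 = \left(V^{2} + \left(V + 2 V^{2}\right) V\right) + 32 = \left(V^{2} + V \left(V + 2 V^{2}\right)\right) + 32 = 32 + V^{2} + V \left(V + 2 V^{2}\right)$)
$\frac{-26709 + E{\left(1,-136 \right)}}{-26753 + T{\left(-36 \right)}} = \frac{-26709 - 93}{-26753 + \left(32 + 2 \left(-36\right)^{2} + 2 \left(-36\right)^{3}\right)} = - \frac{26802}{-26753 + \left(32 + 2 \cdot 1296 + 2 \left(-46656\right)\right)} = - \frac{26802}{-26753 + \left(32 + 2592 - 93312\right)} = - \frac{26802}{-26753 - 90688} = - \frac{26802}{-117441} = \left(-26802\right) \left(- \frac{1}{117441}\right) = \frac{2978}{13049}$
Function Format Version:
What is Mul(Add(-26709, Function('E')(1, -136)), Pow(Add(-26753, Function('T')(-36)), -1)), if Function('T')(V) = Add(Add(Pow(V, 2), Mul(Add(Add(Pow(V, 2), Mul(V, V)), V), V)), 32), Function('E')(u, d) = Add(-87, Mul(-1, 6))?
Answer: Rational(2978, 13049) ≈ 0.22822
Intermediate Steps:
Function('E')(u, d) = -93 (Function('E')(u, d) = Add(-87, -6) = -93)
Function('T')(V) = Add(32, Pow(V, 2), Mul(V, Add(V, Mul(2, Pow(V, 2))))) (Function('T')(V) = Add(Add(Pow(V, 2), Mul(Add(Add(Pow(V, 2), Pow(V, 2)), V), V)), 32) = Add(Add(Pow(V, 2), Mul(Add(Mul(2, Pow(V, 2)), V), V)), 32) = Add(Add(Pow(V, 2), Mul(Add(V, Mul(2, Pow(V, 2))), V)), 32) = Add(Add(Pow(V, 2), Mul(V, Add(V, Mul(2, Pow(V, 2))))), 32) = Add(32, Pow(V, 2), Mul(V, Add(V, Mul(2, Pow(V, 2))))))
Mul(Add(-26709, Function('E')(1, -136)), Pow(Add(-26753, Function('T')(-36)), -1)) = Mul(Add(-26709, -93), Pow(Add(-26753, Add(32, Mul(2, Pow(-36, 2)), Mul(2, Pow(-36, 3)))), -1)) = Mul(-26802, Pow(Add(-26753, Add(32, Mul(2, 1296), Mul(2, -46656))), -1)) = Mul(-26802, Pow(Add(-26753, Add(32, 2592, -93312)), -1)) = Mul(-26802, Pow(Add(-26753, -90688), -1)) = Mul(-26802, Pow(-117441, -1)) = Mul(-26802, Rational(-1, 117441)) = Rational(2978, 13049)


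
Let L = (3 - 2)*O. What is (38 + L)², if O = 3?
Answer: 1681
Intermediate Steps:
L = 3 (L = (3 - 2)*3 = 1*3 = 3)
(38 + L)² = (38 + 3)² = 41² = 1681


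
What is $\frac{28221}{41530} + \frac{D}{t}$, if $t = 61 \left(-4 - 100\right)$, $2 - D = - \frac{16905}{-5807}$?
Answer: $\frac{39995012023}{58844189240} \approx 0.67968$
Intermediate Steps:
$D = - \frac{5291}{5807}$ ($D = 2 - - \frac{16905}{-5807} = 2 - \left(-16905\right) \left(- \frac{1}{5807}\right) = 2 - \frac{16905}{5807} = - \frac{5291}{5807} \approx -0.91114$)
$t = -6344$ ($t = 61 \left(-104\right) = -6344$)
$\frac{28221}{41530} + \frac{D}{t} = \frac{28221}{41530} - \frac{5291}{5807 \left(-6344\right)} = 28221 \cdot \frac{1}{41530} - - \frac{407}{2833816} = \frac{28221}{41530} + \frac{407}{2833816} = \frac{39995012023}{58844189240}$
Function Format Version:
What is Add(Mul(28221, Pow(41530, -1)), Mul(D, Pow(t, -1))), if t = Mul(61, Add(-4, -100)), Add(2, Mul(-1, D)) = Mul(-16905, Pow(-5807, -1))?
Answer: Rational(39995012023, 58844189240) ≈ 0.67968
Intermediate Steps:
D = Rational(-5291, 5807) (D = Add(2, Mul(-1, Mul(-16905, Pow(-5807, -1)))) = Add(2, Mul(-1, Mul(-16905, Rational(-1, 5807)))) = Add(2, Mul(-1, Rational(16905, 5807))) = Add(2, Rational(-16905, 5807)) = Rational(-5291, 5807) ≈ -0.91114)
t = -6344 (t = Mul(61, -104) = -6344)
Add(Mul(28221, Pow(41530, -1)), Mul(D, Pow(t, -1))) = Add(Mul(28221, Pow(41530, -1)), Mul(Rational(-5291, 5807), Pow(-6344, -1))) = Add(Mul(28221, Rational(1, 41530)), Mul(Rational(-5291, 5807), Rational(-1, 6344))) = Add(Rational(28221, 41530), Rational(407, 2833816)) = Rational(39995012023, 58844189240)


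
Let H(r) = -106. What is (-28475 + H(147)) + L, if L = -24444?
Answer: -53025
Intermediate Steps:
(-28475 + H(147)) + L = (-28475 - 106) - 24444 = -28581 - 24444 = -53025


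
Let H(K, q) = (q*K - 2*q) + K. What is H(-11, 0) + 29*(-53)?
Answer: -1548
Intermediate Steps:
H(K, q) = K - 2*q + K*q (H(K, q) = (K*q - 2*q) + K = (-2*q + K*q) + K = K - 2*q + K*q)
H(-11, 0) + 29*(-53) = (-11 - 2*0 - 11*0) + 29*(-53) = (-11 + 0 + 0) - 1537 = -11 - 1537 = -1548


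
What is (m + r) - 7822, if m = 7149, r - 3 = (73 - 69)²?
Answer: -654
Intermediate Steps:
r = 19 (r = 3 + (73 - 69)² = 3 + 4² = 3 + 16 = 19)
(m + r) - 7822 = (7149 + 19) - 7822 = 7168 - 7822 = -654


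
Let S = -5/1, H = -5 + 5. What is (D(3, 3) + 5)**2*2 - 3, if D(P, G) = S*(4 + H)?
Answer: 447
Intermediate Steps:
H = 0
S = -5 (S = -5*1 = -5)
D(P, G) = -20 (D(P, G) = -5*(4 + 0) = -5*4 = -20)
(D(3, 3) + 5)**2*2 - 3 = (-20 + 5)**2*2 - 3 = (-15)**2*2 - 3 = 225*2 - 3 = 450 - 3 = 447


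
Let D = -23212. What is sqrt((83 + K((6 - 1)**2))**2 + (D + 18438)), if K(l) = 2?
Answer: sqrt(2451) ≈ 49.508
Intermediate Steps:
sqrt((83 + K((6 - 1)**2))**2 + (D + 18438)) = sqrt((83 + 2)**2 + (-23212 + 18438)) = sqrt(85**2 - 4774) = sqrt(7225 - 4774) = sqrt(2451)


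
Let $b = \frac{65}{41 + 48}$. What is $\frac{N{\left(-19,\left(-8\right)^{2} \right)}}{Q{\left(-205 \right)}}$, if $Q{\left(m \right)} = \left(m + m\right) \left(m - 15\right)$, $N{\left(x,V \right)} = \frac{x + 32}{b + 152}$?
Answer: $\frac{1157}{1226088600} \approx 9.4365 \cdot 10^{-7}$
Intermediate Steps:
$b = \frac{65}{89} \approx 0.73034$
$N{\left(x,V \right)} = \frac{2848}{13593} + \frac{89 x}{13593}$ ($N{\left(x,V \right)} = \frac{x + 32}{\frac{65}{89} + 152} = \frac{32 + x}{\frac{13593}{89}} = \left(32 + x\right) \frac{89}{13593} = \frac{2848}{13593} + \frac{89 x}{13593}$)
$Q{\left(m \right)} = 2 m \left(-15 + m\right)$
$\frac{N{\left(-19,\left(-8\right)^{2} \right)}}{Q{\left(-205 \right)}} = \frac{\frac{2848}{13593} + \frac{89}{13593} \left(-19\right)}{2 \left(-205\right) \left(-15 - 205\right)} = \frac{\frac{2848}{13593} - \frac{1691}{13593}}{2 \left(-205\right) \left(-220\right)} = \frac{1157}{13593 \cdot 90200} = \frac{1157}{13593} \cdot \frac{1}{90200} = \frac{1157}{1226088600}$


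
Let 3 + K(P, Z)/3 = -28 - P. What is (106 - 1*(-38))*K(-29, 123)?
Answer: -864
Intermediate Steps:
K(P, Z) = -93 - 3*P (K(P, Z) = -9 + 3*(-28 - P) = -9 + (-84 - 3*P) = -93 - 3*P)
(106 - 1*(-38))*K(-29, 123) = (106 - 1*(-38))*(-93 - 3*(-29)) = (106 + 38)*(-93 + 87) = 144*(-6) = -864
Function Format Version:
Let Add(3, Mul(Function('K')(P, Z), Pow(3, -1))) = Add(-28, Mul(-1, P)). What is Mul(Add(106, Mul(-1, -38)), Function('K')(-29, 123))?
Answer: -864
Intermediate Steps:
Function('K')(P, Z) = Add(-93, Mul(-3, P)) (Function('K')(P, Z) = Add(-9, Mul(3, Add(-28, Mul(-1, P)))) = Add(-9, Add(-84, Mul(-3, P))) = Add(-93, Mul(-3, P)))
Mul(Add(106, Mul(-1, -38)), Function('K')(-29, 123)) = Mul(Add(106, Mul(-1, -38)), Add(-93, Mul(-3, -29))) = Mul(Add(106, 38), Add(-93, 87)) = Mul(144, -6) = -864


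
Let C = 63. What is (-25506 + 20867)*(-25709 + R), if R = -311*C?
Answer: 210155978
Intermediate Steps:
R = -19593 (R = -311*63 = -19593)
(-25506 + 20867)*(-25709 + R) = (-25506 + 20867)*(-25709 - 19593) = -4639*(-45302) = 210155978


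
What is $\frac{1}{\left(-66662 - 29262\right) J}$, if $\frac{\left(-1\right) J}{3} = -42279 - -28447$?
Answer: $- \frac{1}{3980462304} \approx -2.5123 \cdot 10^{-10}$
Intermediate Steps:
$J = 41496$ ($J = - 3 \left(-42279 - -28447\right) = - 3 \left(-42279 + 28447\right) = \left(-3\right) \left(-13832\right) = 41496$)
$\frac{1}{\left(-66662 - 29262\right) J} = \frac{1}{\left(-66662 - 29262\right) 41496} = \frac{1}{-95924} \cdot \frac{1}{41496} = \left(- \frac{1}{95924}\right) \frac{1}{41496} = - \frac{1}{3980462304}$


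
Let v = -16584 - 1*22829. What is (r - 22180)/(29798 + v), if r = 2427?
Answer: 19753/9615 ≈ 2.0544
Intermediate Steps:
v = -39413 (v = -16584 - 22829 = -39413)
(r - 22180)/(29798 + v) = (2427 - 22180)/(29798 - 39413) = -19753/(-9615) = -19753*(-1/9615) = 19753/9615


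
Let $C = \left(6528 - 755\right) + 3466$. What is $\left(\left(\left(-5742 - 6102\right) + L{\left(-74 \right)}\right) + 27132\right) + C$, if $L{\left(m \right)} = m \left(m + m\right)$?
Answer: $35479$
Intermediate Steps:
$L{\left(m \right)} = 2 m^{2}$ ($L{\left(m \right)} = m 2 m = 2 m^{2}$)
$C = 9239$ ($C = 5773 + 3466 = 9239$)
$\left(\left(\left(-5742 - 6102\right) + L{\left(-74 \right)}\right) + 27132\right) + C = \left(\left(\left(-5742 - 6102\right) + 2 \left(-74\right)^{2}\right) + 27132\right) + 9239 = \left(\left(-11844 + 2 \cdot 5476\right) + 27132\right) + 9239 = \left(\left(-11844 + 10952\right) + 27132\right) + 9239 = \left(-892 + 27132\right) + 9239 = 26240 + 9239 = 35479$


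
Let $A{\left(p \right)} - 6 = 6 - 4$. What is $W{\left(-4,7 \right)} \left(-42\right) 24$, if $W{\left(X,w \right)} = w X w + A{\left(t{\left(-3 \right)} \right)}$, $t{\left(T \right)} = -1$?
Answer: $189504$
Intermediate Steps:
$A{\left(p \right)} = 8$ ($A{\left(p \right)} = 6 + \left(6 - 4\right) = 6 + 2 = 8$)
$W{\left(X,w \right)} = 8 + X w^{2}$ ($W{\left(X,w \right)} = w X w + 8 = X w w + 8 = X w^{2} + 8 = 8 + X w^{2}$)
$W{\left(-4,7 \right)} \left(-42\right) 24 = \left(8 - 4 \cdot 7^{2}\right) \left(-42\right) 24 = \left(8 - 196\right) \left(-42\right) 24 = \left(-188\right) \left(-42\right) 24 = 7896 \cdot 24 = 189504$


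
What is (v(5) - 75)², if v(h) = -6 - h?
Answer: 7396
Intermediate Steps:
(v(5) - 75)² = ((-6 - 1*5) - 75)² = ((-6 - 5) - 75)² = (-11 - 75)² = (-86)² = 7396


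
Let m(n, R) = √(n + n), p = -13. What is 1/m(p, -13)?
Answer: -I*√26/26 ≈ -0.19612*I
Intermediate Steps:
m(n, R) = √2*√n (m(n, R) = √(2*n) = √2*√n)
1/m(p, -13) = 1/(√2*√(-13)) = 1/(√2*(I*√13)) = 1/(I*√26) = -I*√26/26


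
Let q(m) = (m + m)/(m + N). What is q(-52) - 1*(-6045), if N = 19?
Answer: 199589/33 ≈ 6048.1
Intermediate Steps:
q(m) = 2*m/(19 + m) (q(m) = (m + m)/(m + 19) = (2*m)/(19 + m) = 2*m/(19 + m))
q(-52) - 1*(-6045) = 2*(-52)/(19 - 52) - 1*(-6045) = 2*(-52)/(-33) + 6045 = 2*(-52)*(-1/33) + 6045 = 104/33 + 6045 = 199589/33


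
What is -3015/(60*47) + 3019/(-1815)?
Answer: -932387/341220 ≈ -2.7325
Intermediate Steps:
-3015/(60*47) + 3019/(-1815) = -3015/2820 + 3019*(-1/1815) = -3015*1/2820 - 3019/1815 = -201/188 - 3019/1815 = -932387/341220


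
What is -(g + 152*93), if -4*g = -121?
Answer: -56665/4 ≈ -14166.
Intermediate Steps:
g = 121/4 (g = -¼*(-121) = 121/4 ≈ 30.250)
-(g + 152*93) = -(121/4 + 152*93) = -(121/4 + 14136) = -1*56665/4 = -56665/4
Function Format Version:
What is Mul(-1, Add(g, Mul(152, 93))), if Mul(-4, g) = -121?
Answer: Rational(-56665, 4) ≈ -14166.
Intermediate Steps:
g = Rational(121, 4) (g = Mul(Rational(-1, 4), -121) = Rational(121, 4) ≈ 30.250)
Mul(-1, Add(g, Mul(152, 93))) = Mul(-1, Add(Rational(121, 4), Mul(152, 93))) = Mul(-1, Add(Rational(121, 4), 14136)) = Mul(-1, Rational(56665, 4)) = Rational(-56665, 4)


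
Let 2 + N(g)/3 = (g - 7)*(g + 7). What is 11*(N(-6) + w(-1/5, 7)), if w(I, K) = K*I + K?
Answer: -2167/5 ≈ -433.40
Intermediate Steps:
N(g) = -6 + 3*(-7 + g)*(7 + g) (N(g) = -6 + 3*((g - 7)*(g + 7)) = -6 + 3*((-7 + g)*(7 + g)) = -6 + 3*(-7 + g)*(7 + g))
w(I, K) = K + I*K (w(I, K) = I*K + K = K + I*K)
11*(N(-6) + w(-1/5, 7)) = 11*((-153 + 3*(-6)²) + 7*(1 - 1/5)) = 11*((-153 + 3*36) + 7*(1 - 1*⅕)) = 11*((-153 + 108) + 7*(1 - ⅕)) = 11*(-45 + 7*(⅘)) = 11*(-45 + 28/5) = 11*(-197/5) = -2167/5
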